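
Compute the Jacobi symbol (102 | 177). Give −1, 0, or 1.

Pull out 2: since 177 ≡ 1 (mod 8), (2/177) = +1.
Reciprocity: 51 ≡ 3 and 177 ≡ 1 (mod 4), so (51/177) = +(177/51).
Reduce top mod 51: now compute (24/51).
Pull out 2^3: since 51 ≡ 3 (mod 8), (2/51) = -1, so (2/51)^3 = -1.
Reciprocity: 3 ≡ 3 and 51 ≡ 3 (mod 4), so (3/51) = −(51/3).
Reduce top mod 3: now compute (0/3).
Top reduces to 0: gcd > 1, so the symbol is 0.

0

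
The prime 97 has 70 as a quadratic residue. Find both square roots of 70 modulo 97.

97 ≡ 1 (mod 4), so we find a root by search.
Trying successive values, 19² = 361 ≡ 70 (mod 97). The other root is 97 − 19 = 78.

19, 78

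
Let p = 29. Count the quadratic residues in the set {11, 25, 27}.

1

(11/29) = -1 → non-residue.
(25/29) = +1 → QR.
(27/29) = -1 → non-residue.
Total quadratic residues among the 3: 1.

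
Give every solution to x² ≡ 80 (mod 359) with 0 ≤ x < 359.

Since 359 ≡ 3 (mod 4), a square root of 80 is 80^((359+1)/4) = 80^90 mod 359.
Repeated squaring: 80^2≡297, 80^4≡254, 80^8≡255, 80^16≡46, 80^32≡321, 80^64≡8 (mod 359).
80^90 = 80^(64+16+8+2) ≡ 233 (mod 359).
Check: 233² = 54289 ≡ 80 (mod 359). The two roots are 126 and 233.

126, 233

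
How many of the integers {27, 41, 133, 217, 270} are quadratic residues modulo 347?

3

(27/347) = +1 → QR.
(41/347) = -1 → non-residue.
(133/347) = +1 → QR.
(217/347) = -1 → non-residue.
(270/347) = +1 → QR.
Total quadratic residues among the 5: 3.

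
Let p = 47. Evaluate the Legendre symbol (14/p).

1

Euler's criterion: (14/47) ≡ 14^23 (mod 47).
14^2 ≡ 8 (mod 47)
14^4 ≡ 17 (mod 47)
14^8 ≡ 7 (mod 47)
14^16 ≡ 2 (mod 47)
14^23 = 14^(16+4+2+1) ≡ 1 (mod 47).
Result is 1, so (14/47) = 1.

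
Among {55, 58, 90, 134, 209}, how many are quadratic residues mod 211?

4

(55/211) = +1 → QR.
(58/211) = +1 → QR.
(90/211) = -1 → non-residue.
(134/211) = +1 → QR.
(209/211) = +1 → QR.
Total quadratic residues among the 5: 4.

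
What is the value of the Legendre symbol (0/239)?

Top reduces to 0: gcd > 1, so the symbol is 0.

0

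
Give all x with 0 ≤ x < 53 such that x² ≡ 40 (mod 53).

26, 27

53 ≡ 1 (mod 4), so we find a root by search.
Trying successive values, 26² = 676 ≡ 40 (mod 53). The other root is 53 − 26 = 27.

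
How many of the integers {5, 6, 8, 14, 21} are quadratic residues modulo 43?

3

(5/43) = -1 → non-residue.
(6/43) = +1 → QR.
(8/43) = -1 → non-residue.
(14/43) = +1 → QR.
(21/43) = +1 → QR.
Total quadratic residues among the 5: 3.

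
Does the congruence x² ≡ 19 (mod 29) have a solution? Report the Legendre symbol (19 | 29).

Reciprocity: 19 ≡ 3 and 29 ≡ 1 (mod 4), so (19/29) = +(29/19).
Reduce top mod 19: now compute (10/19).
Pull out 2: since 19 ≡ 3 (mod 8), (2/19) = -1.
Reciprocity: 5 ≡ 1 and 19 ≡ 3 (mod 4), so (5/19) = +(19/5).
Reduce top mod 5: now compute (4/5).
Pull out 2^2: since 5 ≡ 5 (mod 8), (2/5) = -1, so (2/5)^2 = +1.
Reached (1/5) = 1. Collecting the sign flips along the way, the symbol is -1.

-1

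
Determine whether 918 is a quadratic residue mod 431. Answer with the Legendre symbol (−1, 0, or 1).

Euler's criterion: (918/431) ≡ 56^215 (mod 431).
56^2 ≡ 119 (mod 431)
56^4 ≡ 369 (mod 431)
56^8 ≡ 396 (mod 431)
56^16 ≡ 363 (mod 431)
56^32 ≡ 314 (mod 431)
56^64 ≡ 328 (mod 431)
56^128 ≡ 265 (mod 431)
56^215 = 56^(128+64+16+4+2+1) ≡ 430 (mod 431).
Result is 430 ≡ −1, so (918/431) = −1.

-1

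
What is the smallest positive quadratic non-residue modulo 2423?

(2/2423) = +1, so 2 is a residue.
(3/2423) = +1, so 3 is a residue.
(4/2423) = +1, so 4 is a residue.
(5/2423) = −1, so 5 is the smallest positive non-residue mod 2423.

5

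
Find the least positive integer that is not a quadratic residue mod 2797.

2

(2/2797) = −1, so 2 is the smallest positive non-residue mod 2797.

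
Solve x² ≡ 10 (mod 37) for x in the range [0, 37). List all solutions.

37 ≡ 1 (mod 4), so we find a root by search.
Trying successive values, 11² = 121 ≡ 10 (mod 37). The other root is 37 − 11 = 26.

11, 26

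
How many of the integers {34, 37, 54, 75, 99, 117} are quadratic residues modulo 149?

(34/149) = -1 → non-residue.
(37/149) = +1 → QR.
(54/149) = +1 → QR.
(75/149) = -1 → non-residue.
(99/149) = -1 → non-residue.
(117/149) = -1 → non-residue.
Total quadratic residues among the 6: 2.

2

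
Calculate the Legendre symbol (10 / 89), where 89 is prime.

Pull out 2: since 89 ≡ 1 (mod 8), (2/89) = +1.
Reciprocity: 5 ≡ 1 and 89 ≡ 1 (mod 4), so (5/89) = +(89/5).
Reduce top mod 5: now compute (4/5).
Pull out 2^2: since 5 ≡ 5 (mod 8), (2/5) = -1, so (2/5)^2 = +1.
Reached (1/5) = 1. Collecting the sign flips along the way, the symbol is +1.

1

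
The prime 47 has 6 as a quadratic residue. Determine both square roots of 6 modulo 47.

Since 47 ≡ 3 (mod 4), a square root of 6 is 6^((47+1)/4) = 6^12 mod 47.
Repeated squaring: 6^2≡36, 6^4≡27, 6^8≡24 (mod 47).
6^12 = 6^(8+4) ≡ 37 (mod 47).
Check: 37² = 1369 ≡ 6 (mod 47). The two roots are 10 and 37.

10, 37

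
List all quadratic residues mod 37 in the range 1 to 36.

Square k = 1,…,18 (k and 37−k give the same square):
1²=1, 2²=4, 3²=9, 4²=16, 5²=25, 6²=36, 7²≡12, 8²≡27, 9²≡7, 10²≡26, 11²≡10, 12²≡33, 13²≡21, 14²≡11, 15²≡3, 16²≡34, 17²≡30, 18²≡28 (mod 37).
So the quadratic residues mod 37 are {1, 3, 4, 7, 9, 10, 11, 12, 16, 21, 25, 26, 27, 28, 30, 33, 34, 36}.

1,3,4,7,9,10,11,12,16,21,25,26,27,28,30,33,34,36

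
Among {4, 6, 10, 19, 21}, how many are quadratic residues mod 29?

2

(4/29) = +1 → QR.
(6/29) = +1 → QR.
(10/29) = -1 → non-residue.
(19/29) = -1 → non-residue.
(21/29) = -1 → non-residue.
Total quadratic residues among the 5: 2.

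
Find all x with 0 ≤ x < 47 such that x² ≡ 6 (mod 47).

Since 47 ≡ 3 (mod 4), a square root of 6 is 6^((47+1)/4) = 6^12 mod 47.
Repeated squaring: 6^2≡36, 6^4≡27, 6^8≡24 (mod 47).
6^12 = 6^(8+4) ≡ 37 (mod 47).
Check: 37² = 1369 ≡ 6 (mod 47). The two roots are 10 and 37.

10, 37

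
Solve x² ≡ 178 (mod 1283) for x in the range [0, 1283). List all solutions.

Since 1283 ≡ 3 (mod 4), a square root of 178 is 178^((1283+1)/4) = 178^321 mod 1283.
Repeated squaring: 178^2≡892, 178^4≡204, 178^8≡560, 178^16≡548, 178^32≡82, 178^64≡309, 178^128≡539, 178^256≡563 (mod 1283).
178^321 = 178^(256+64+1) ≡ 921 (mod 1283).
Check: 921² = 848241 ≡ 178 (mod 1283). The two roots are 362 and 921.

362, 921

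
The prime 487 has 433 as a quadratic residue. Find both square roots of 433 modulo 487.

162, 325

Since 487 ≡ 3 (mod 4), a square root of 433 is 433^((487+1)/4) = 433^122 mod 487.
Repeated squaring: 433^2≡481, 433^4≡36, 433^8≡322, 433^16≡440, 433^32≡261, 433^64≡428 (mod 487).
433^122 = 433^(64+32+16+8+2) ≡ 162 (mod 487).
Check: 162² = 26244 ≡ 433 (mod 487). The two roots are 162 and 325.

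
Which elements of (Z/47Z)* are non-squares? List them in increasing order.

Square k = 1,…,23 (k and 47−k give the same square):
1²=1, 2²=4, 3²=9, 4²=16, 5²=25, 6²=36, 7²≡2, 8²≡17, 9²≡34, 10²≡6, 11²≡27, 12²≡3, 13²≡28, 14²≡8, 15²≡37, 16²≡21, 17²≡7, 18²≡42, 19²≡32, 20²≡24, 21²≡18, 22²≡14, 23²≡12 (mod 47).
The residues are {1, 2, 3, 4, 6, 7, 8, 9, 12, 14, 16, 17, 18, 21, 24, 25, 27, 28, 32, 34, 36, 37, 42}; the non-residues are the remaining 23 nonzero classes.

5 10 11 13 15 19 20 22 23 26 29 30 31 33 35 38 39 40 41 43 44 45 46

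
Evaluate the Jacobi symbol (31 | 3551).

Reciprocity: 31 ≡ 3 and 3551 ≡ 3 (mod 4), so (31/3551) = −(3551/31).
Reduce top mod 31: now compute (17/31).
Reciprocity: 17 ≡ 1 and 31 ≡ 3 (mod 4), so (17/31) = +(31/17).
Reduce top mod 17: now compute (14/17).
Pull out 2: since 17 ≡ 1 (mod 8), (2/17) = +1.
Reciprocity: 7 ≡ 3 and 17 ≡ 1 (mod 4), so (7/17) = +(17/7).
Reduce top mod 7: now compute (3/7).
Reciprocity: 3 ≡ 3 and 7 ≡ 3 (mod 4), so (3/7) = −(7/3).
Reduce top mod 3: now compute (1/3).
Reached (1/3) = 1. Collecting the sign flips along the way, the symbol is +1.

1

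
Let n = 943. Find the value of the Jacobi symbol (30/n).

Pull out 2: since 943 ≡ 7 (mod 8), (2/943) = +1.
Reciprocity: 15 ≡ 3 and 943 ≡ 3 (mod 4), so (15/943) = −(943/15).
Reduce top mod 15: now compute (13/15).
Reciprocity: 13 ≡ 1 and 15 ≡ 3 (mod 4), so (13/15) = +(15/13).
Reduce top mod 13: now compute (2/13).
Pull out 2: since 13 ≡ 5 (mod 8), (2/13) = -1.
Reached (1/13) = 1. Collecting the sign flips along the way, the symbol is +1.

1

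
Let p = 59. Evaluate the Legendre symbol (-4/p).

-1

First reduce: -4 ≡ 55 (mod 59).
Reciprocity: 55 ≡ 3 and 59 ≡ 3 (mod 4), so (55/59) = −(59/55).
Reduce top mod 55: now compute (4/55).
Pull out 2^2: since 55 ≡ 7 (mod 8), (2/55) = +1, so (2/55)^2 = +1.
Reached (1/55) = 1. Collecting the sign flips along the way, the symbol is -1.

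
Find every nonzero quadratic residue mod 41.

Square k = 1,…,20 (k and 41−k give the same square):
1²=1, 2²=4, 3²=9, 4²=16, 5²=25, 6²=36, 7²≡8, 8²≡23, 9²≡40, 10²≡18, 11²≡39, 12²≡21, 13²≡5, 14²≡32, 15²≡20, 16²≡10, 17²≡2, 18²≡37, 19²≡33, 20²≡31 (mod 41).
So the quadratic residues mod 41 are {1, 2, 4, 5, 8, 9, 10, 16, 18, 20, 21, 23, 25, 31, 32, 33, 36, 37, 39, 40}.

1 2 4 5 8 9 10 16 18 20 21 23 25 31 32 33 36 37 39 40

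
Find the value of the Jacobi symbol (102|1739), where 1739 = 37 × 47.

1

Pull out 2: since 1739 ≡ 3 (mod 8), (2/1739) = -1.
Reciprocity: 51 ≡ 3 and 1739 ≡ 3 (mod 4), so (51/1739) = −(1739/51).
Reduce top mod 51: now compute (5/51).
Reciprocity: 5 ≡ 1 and 51 ≡ 3 (mod 4), so (5/51) = +(51/5).
Reduce top mod 5: now compute (1/5).
Reached (1/5) = 1. Collecting the sign flips along the way, the symbol is +1.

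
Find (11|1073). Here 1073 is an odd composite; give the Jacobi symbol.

-1

Reciprocity: 11 ≡ 3 and 1073 ≡ 1 (mod 4), so (11/1073) = +(1073/11).
Reduce top mod 11: now compute (6/11).
Pull out 2: since 11 ≡ 3 (mod 8), (2/11) = -1.
Reciprocity: 3 ≡ 3 and 11 ≡ 3 (mod 4), so (3/11) = −(11/3).
Reduce top mod 3: now compute (2/3).
Pull out 2: since 3 ≡ 3 (mod 8), (2/3) = -1.
Reached (1/3) = 1. Collecting the sign flips along the way, the symbol is -1.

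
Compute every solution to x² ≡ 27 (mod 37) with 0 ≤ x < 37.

8, 29

37 ≡ 1 (mod 4), so we find a root by search.
Trying successive values, 8² = 64 ≡ 27 (mod 37). The other root is 37 − 8 = 29.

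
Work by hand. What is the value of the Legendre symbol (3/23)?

Reciprocity: 3 ≡ 3 and 23 ≡ 3 (mod 4), so (3/23) = −(23/3).
Reduce top mod 3: now compute (2/3).
Pull out 2: since 3 ≡ 3 (mod 8), (2/3) = -1.
Reached (1/3) = 1. Collecting the sign flips along the way, the symbol is +1.

1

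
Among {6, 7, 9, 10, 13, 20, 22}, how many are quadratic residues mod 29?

(6/29) = +1 → QR.
(7/29) = +1 → QR.
(9/29) = +1 → QR.
(10/29) = -1 → non-residue.
(13/29) = +1 → QR.
(20/29) = +1 → QR.
(22/29) = +1 → QR.
Total quadratic residues among the 7: 6.

6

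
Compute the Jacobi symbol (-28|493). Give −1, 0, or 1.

-1

First reduce: -28 ≡ 465 (mod 493).
Reciprocity: 465 ≡ 1 and 493 ≡ 1 (mod 4), so (465/493) = +(493/465).
Reduce top mod 465: now compute (28/465).
Pull out 2^2: since 465 ≡ 1 (mod 8), (2/465) = +1, so (2/465)^2 = +1.
Reciprocity: 7 ≡ 3 and 465 ≡ 1 (mod 4), so (7/465) = +(465/7).
Reduce top mod 7: now compute (3/7).
Reciprocity: 3 ≡ 3 and 7 ≡ 3 (mod 4), so (3/7) = −(7/3).
Reduce top mod 3: now compute (1/3).
Reached (1/3) = 1. Collecting the sign flips along the way, the symbol is -1.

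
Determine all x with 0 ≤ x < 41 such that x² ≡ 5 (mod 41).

41 ≡ 1 (mod 4), so we find a root by search.
Trying successive values, 13² = 169 ≡ 5 (mod 41). The other root is 41 − 13 = 28.

13, 28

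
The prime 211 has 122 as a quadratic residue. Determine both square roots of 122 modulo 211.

79, 132

Since 211 ≡ 3 (mod 4), a square root of 122 is 122^((211+1)/4) = 122^53 mod 211.
Repeated squaring: 122^2≡114, 122^4≡125, 122^8≡11, 122^16≡121, 122^32≡82 (mod 211).
122^53 = 122^(32+16+4+1) ≡ 79 (mod 211).
Check: 79² = 6241 ≡ 122 (mod 211). The two roots are 79 and 132.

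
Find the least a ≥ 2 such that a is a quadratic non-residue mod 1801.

(2/1801) = +1, so 2 is a residue.
(3/1801) = +1, so 3 is a residue.
(4/1801) = +1, so 4 is a residue.
(5/1801) = +1, so 5 is a residue.
(6/1801) = +1, so 6 is a residue.
(7/1801) = +1, so 7 is a residue.
(8/1801) = +1, so 8 is a residue.
(9/1801) = +1, so 9 is a residue.
(10/1801) = +1, so 10 is a residue.
(11/1801) = −1, so 11 is the smallest positive non-residue mod 1801.

11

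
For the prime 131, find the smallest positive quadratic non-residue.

(2/131) = −1, so 2 is the smallest positive non-residue mod 131.

2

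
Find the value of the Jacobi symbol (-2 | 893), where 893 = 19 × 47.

First reduce: -2 ≡ 891 (mod 893).
Reciprocity: 891 ≡ 3 and 893 ≡ 1 (mod 4), so (891/893) = +(893/891).
Reduce top mod 891: now compute (2/891).
Pull out 2: since 891 ≡ 3 (mod 8), (2/891) = -1.
Reached (1/891) = 1. Collecting the sign flips along the way, the symbol is -1.

-1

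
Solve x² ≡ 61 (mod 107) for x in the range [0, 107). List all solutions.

Since 107 ≡ 3 (mod 4), a square root of 61 is 61^((107+1)/4) = 61^27 mod 107.
Repeated squaring: 61^2≡83, 61^4≡41, 61^8≡76, 61^16≡105 (mod 107).
61^27 = 61^(16+8+2+1) ≡ 75 (mod 107).
Check: 75² = 5625 ≡ 61 (mod 107). The two roots are 32 and 75.

32, 75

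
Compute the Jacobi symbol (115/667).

Reciprocity: 115 ≡ 3 and 667 ≡ 3 (mod 4), so (115/667) = −(667/115).
Reduce top mod 115: now compute (92/115).
Pull out 2^2: since 115 ≡ 3 (mod 8), (2/115) = -1, so (2/115)^2 = +1.
Reciprocity: 23 ≡ 3 and 115 ≡ 3 (mod 4), so (23/115) = −(115/23).
Reduce top mod 23: now compute (0/23).
Top reduces to 0: gcd > 1, so the symbol is 0.

0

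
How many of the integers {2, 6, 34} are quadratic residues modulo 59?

0

(2/59) = -1 → non-residue.
(6/59) = -1 → non-residue.
(34/59) = -1 → non-residue.
Total quadratic residues among the 3: 0.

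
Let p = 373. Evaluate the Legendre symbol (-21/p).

First reduce: -21 ≡ 352 (mod 373).
Pull out 2^5: since 373 ≡ 5 (mod 8), (2/373) = -1, so (2/373)^5 = -1.
Reciprocity: 11 ≡ 3 and 373 ≡ 1 (mod 4), so (11/373) = +(373/11).
Reduce top mod 11: now compute (10/11).
Pull out 2: since 11 ≡ 3 (mod 8), (2/11) = -1.
Reciprocity: 5 ≡ 1 and 11 ≡ 3 (mod 4), so (5/11) = +(11/5).
Reduce top mod 5: now compute (1/5).
Reached (1/5) = 1. Collecting the sign flips along the way, the symbol is +1.

1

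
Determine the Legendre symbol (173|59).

-1

Euler's criterion: (173/59) ≡ 55^29 (mod 59).
55^2 ≡ 16 (mod 59)
55^4 ≡ 20 (mod 59)
55^8 ≡ 46 (mod 59)
55^16 ≡ 51 (mod 59)
55^29 = 55^(16+8+4+1) ≡ 58 (mod 59).
Result is 58 ≡ −1, so (173/59) = −1.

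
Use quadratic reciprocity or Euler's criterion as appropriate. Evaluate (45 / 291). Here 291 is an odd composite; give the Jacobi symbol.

Reciprocity: 45 ≡ 1 and 291 ≡ 3 (mod 4), so (45/291) = +(291/45).
Reduce top mod 45: now compute (21/45).
Reciprocity: 21 ≡ 1 and 45 ≡ 1 (mod 4), so (21/45) = +(45/21).
Reduce top mod 21: now compute (3/21).
Reciprocity: 3 ≡ 3 and 21 ≡ 1 (mod 4), so (3/21) = +(21/3).
Reduce top mod 3: now compute (0/3).
Top reduces to 0: gcd > 1, so the symbol is 0.

0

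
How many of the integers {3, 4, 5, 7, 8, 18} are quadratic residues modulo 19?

(3/19) = -1 → non-residue.
(4/19) = +1 → QR.
(5/19) = +1 → QR.
(7/19) = +1 → QR.
(8/19) = -1 → non-residue.
(18/19) = -1 → non-residue.
Total quadratic residues among the 6: 3.

3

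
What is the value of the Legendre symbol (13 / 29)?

Euler's criterion: (13/29) ≡ 13^14 (mod 29).
13^2 ≡ 24 (mod 29)
13^4 ≡ 25 (mod 29)
13^8 ≡ 16 (mod 29)
13^14 = 13^(8+4+2) ≡ 1 (mod 29).
Result is 1, so (13/29) = 1.

1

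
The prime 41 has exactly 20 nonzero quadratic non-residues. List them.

Square k = 1,…,20 (k and 41−k give the same square):
1²=1, 2²=4, 3²=9, 4²=16, 5²=25, 6²=36, 7²≡8, 8²≡23, 9²≡40, 10²≡18, 11²≡39, 12²≡21, 13²≡5, 14²≡32, 15²≡20, 16²≡10, 17²≡2, 18²≡37, 19²≡33, 20²≡31 (mod 41).
The residues are {1, 2, 4, 5, 8, 9, 10, 16, 18, 20, 21, 23, 25, 31, 32, 33, 36, 37, 39, 40}; the non-residues are the remaining 20 nonzero classes.

3,6,7,11,12,13,14,15,17,19,22,24,26,27,28,29,30,34,35,38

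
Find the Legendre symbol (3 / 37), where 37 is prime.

Reciprocity: 3 ≡ 3 and 37 ≡ 1 (mod 4), so (3/37) = +(37/3).
Reduce top mod 3: now compute (1/3).
Reached (1/3) = 1. Collecting the sign flips along the way, the symbol is +1.

1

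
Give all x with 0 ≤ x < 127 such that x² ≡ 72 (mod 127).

Since 127 ≡ 3 (mod 4), a square root of 72 is 72^((127+1)/4) = 72^32 mod 127.
Repeated squaring: 72^2≡104, 72^4≡21, 72^8≡60, 72^16≡44, 72^32≡31 (mod 127).
72^32 = 72^(32) ≡ 31 (mod 127).
Check: 31² = 961 ≡ 72 (mod 127). The two roots are 31 and 96.

31, 96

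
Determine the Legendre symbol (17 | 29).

-1

Reciprocity: 17 ≡ 1 and 29 ≡ 1 (mod 4), so (17/29) = +(29/17).
Reduce top mod 17: now compute (12/17).
Pull out 2^2: since 17 ≡ 1 (mod 8), (2/17) = +1, so (2/17)^2 = +1.
Reciprocity: 3 ≡ 3 and 17 ≡ 1 (mod 4), so (3/17) = +(17/3).
Reduce top mod 3: now compute (2/3).
Pull out 2: since 3 ≡ 3 (mod 8), (2/3) = -1.
Reached (1/3) = 1. Collecting the sign flips along the way, the symbol is -1.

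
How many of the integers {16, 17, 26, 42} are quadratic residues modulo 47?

3

(16/47) = +1 → QR.
(17/47) = +1 → QR.
(26/47) = -1 → non-residue.
(42/47) = +1 → QR.
Total quadratic residues among the 4: 3.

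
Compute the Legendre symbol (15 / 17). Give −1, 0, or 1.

1

Euler's criterion: (15/17) ≡ 15^8 (mod 17).
15^2 ≡ 4 (mod 17)
15^4 ≡ 16 (mod 17)
15^8 ≡ 1 (mod 17)
15^8 = 15^(8) ≡ 1 (mod 17).
Result is 1, so (15/17) = 1.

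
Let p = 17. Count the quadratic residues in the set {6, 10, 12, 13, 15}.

2

(6/17) = -1 → non-residue.
(10/17) = -1 → non-residue.
(12/17) = -1 → non-residue.
(13/17) = +1 → QR.
(15/17) = +1 → QR.
Total quadratic residues among the 5: 2.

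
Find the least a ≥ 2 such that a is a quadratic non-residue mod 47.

5

(2/47) = +1, so 2 is a residue.
(3/47) = +1, so 3 is a residue.
(4/47) = +1, so 4 is a residue.
(5/47) = −1, so 5 is the smallest positive non-residue mod 47.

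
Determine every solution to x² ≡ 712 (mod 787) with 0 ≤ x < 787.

Since 787 ≡ 3 (mod 4), a square root of 712 is 712^((787+1)/4) = 712^197 mod 787.
Repeated squaring: 712^2≡116, 712^4≡77, 712^8≡420, 712^16≡112, 712^32≡739, 712^64≡730, 712^128≡101 (mod 787).
712^197 = 712^(128+64+4+1) ≡ 647 (mod 787).
Check: 647² = 418609 ≡ 712 (mod 787). The two roots are 140 and 647.

140, 647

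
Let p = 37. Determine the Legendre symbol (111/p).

0

First reduce: 111 ≡ 0 (mod 37).
Top reduces to 0: gcd > 1, so the symbol is 0.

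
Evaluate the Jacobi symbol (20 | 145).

Pull out 2^2: since 145 ≡ 1 (mod 8), (2/145) = +1, so (2/145)^2 = +1.
Reciprocity: 5 ≡ 1 and 145 ≡ 1 (mod 4), so (5/145) = +(145/5).
Reduce top mod 5: now compute (0/5).
Top reduces to 0: gcd > 1, so the symbol is 0.

0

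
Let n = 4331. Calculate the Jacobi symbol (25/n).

Reciprocity: 25 ≡ 1 and 4331 ≡ 3 (mod 4), so (25/4331) = +(4331/25).
Reduce top mod 25: now compute (6/25).
Pull out 2: since 25 ≡ 1 (mod 8), (2/25) = +1.
Reciprocity: 3 ≡ 3 and 25 ≡ 1 (mod 4), so (3/25) = +(25/3).
Reduce top mod 3: now compute (1/3).
Reached (1/3) = 1. Collecting the sign flips along the way, the symbol is +1.

1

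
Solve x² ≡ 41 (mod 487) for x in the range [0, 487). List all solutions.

125, 362

Since 487 ≡ 3 (mod 4), a square root of 41 is 41^((487+1)/4) = 41^122 mod 487.
Repeated squaring: 41^2≡220, 41^4≡187, 41^8≡392, 41^16≡259, 41^32≡362, 41^64≡41 (mod 487).
41^122 = 41^(64+32+16+8+2) ≡ 362 (mod 487).
Check: 362² = 131044 ≡ 41 (mod 487). The two roots are 125 and 362.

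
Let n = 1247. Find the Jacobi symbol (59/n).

1

Reciprocity: 59 ≡ 3 and 1247 ≡ 3 (mod 4), so (59/1247) = −(1247/59).
Reduce top mod 59: now compute (8/59).
Pull out 2^3: since 59 ≡ 3 (mod 8), (2/59) = -1, so (2/59)^3 = -1.
Reached (1/59) = 1. Collecting the sign flips along the way, the symbol is +1.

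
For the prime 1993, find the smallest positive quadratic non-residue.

5

(2/1993) = +1, so 2 is a residue.
(3/1993) = +1, so 3 is a residue.
(4/1993) = +1, so 4 is a residue.
(5/1993) = −1, so 5 is the smallest positive non-residue mod 1993.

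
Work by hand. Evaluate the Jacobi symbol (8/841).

1

Pull out 2^3: since 841 ≡ 1 (mod 8), (2/841) = +1, so (2/841)^3 = +1.
Reached (1/841) = 1. Collecting the sign flips along the way, the symbol is +1.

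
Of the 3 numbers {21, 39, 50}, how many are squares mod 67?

2

(21/67) = +1 → QR.
(39/67) = +1 → QR.
(50/67) = -1 → non-residue.
Total quadratic residues among the 3: 2.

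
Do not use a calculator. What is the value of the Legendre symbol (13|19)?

Reciprocity: 13 ≡ 1 and 19 ≡ 3 (mod 4), so (13/19) = +(19/13).
Reduce top mod 13: now compute (6/13).
Pull out 2: since 13 ≡ 5 (mod 8), (2/13) = -1.
Reciprocity: 3 ≡ 3 and 13 ≡ 1 (mod 4), so (3/13) = +(13/3).
Reduce top mod 3: now compute (1/3).
Reached (1/3) = 1. Collecting the sign flips along the way, the symbol is -1.

-1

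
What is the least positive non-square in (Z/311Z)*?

11

(2/311) = +1, so 2 is a residue.
(3/311) = +1, so 3 is a residue.
(4/311) = +1, so 4 is a residue.
(5/311) = +1, so 5 is a residue.
(6/311) = +1, so 6 is a residue.
(7/311) = +1, so 7 is a residue.
(8/311) = +1, so 8 is a residue.
(9/311) = +1, so 9 is a residue.
(10/311) = +1, so 10 is a residue.
(11/311) = −1, so 11 is the smallest positive non-residue mod 311.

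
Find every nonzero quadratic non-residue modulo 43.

Square k = 1,…,21 (k and 43−k give the same square):
1²=1, 2²=4, 3²=9, 4²=16, 5²=25, 6²=36, 7²≡6, 8²≡21, 9²≡38, 10²≡14, 11²≡35, 12²≡15, 13²≡40, 14²≡24, 15²≡10, 16²≡41, 17²≡31, 18²≡23, 19²≡17, 20²≡13, 21²≡11 (mod 43).
The residues are {1, 4, 6, 9, 10, 11, 13, 14, 15, 16, 17, 21, 23, 24, 25, 31, 35, 36, 38, 40, 41}; the non-residues are the remaining 21 nonzero classes.

2,3,5,7,8,12,18,19,20,22,26,27,28,29,30,32,33,34,37,39,42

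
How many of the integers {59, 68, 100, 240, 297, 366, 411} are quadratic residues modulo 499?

2

(59/499) = -1 → non-residue.
(68/499) = -1 → non-residue.
(100/499) = +1 → QR.
(240/499) = -1 → non-residue.
(297/499) = +1 → QR.
(366/499) = -1 → non-residue.
(411/499) = -1 → non-residue.
Total quadratic residues among the 7: 2.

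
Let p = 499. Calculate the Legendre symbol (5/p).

Euler's criterion: (5/499) ≡ 5^249 (mod 499).
5^2 ≡ 25 (mod 499)
5^4 ≡ 126 (mod 499)
5^8 ≡ 407 (mod 499)
5^16 ≡ 480 (mod 499)
5^32 ≡ 361 (mod 499)
5^64 ≡ 82 (mod 499)
5^128 ≡ 237 (mod 499)
5^249 = 5^(128+64+32+16+8+1) ≡ 1 (mod 499).
Result is 1, so (5/499) = 1.

1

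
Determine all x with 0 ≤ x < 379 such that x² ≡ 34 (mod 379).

105, 274

Since 379 ≡ 3 (mod 4), a square root of 34 is 34^((379+1)/4) = 34^95 mod 379.
Repeated squaring: 34^2≡19, 34^4≡361, 34^8≡324, 34^16≡372, 34^32≡49, 34^64≡127 (mod 379).
34^95 = 34^(64+16+8+4+2+1) ≡ 105 (mod 379).
Check: 105² = 11025 ≡ 34 (mod 379). The two roots are 105 and 274.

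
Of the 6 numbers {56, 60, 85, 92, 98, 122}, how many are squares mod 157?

(56/157) = +1 → QR.
(60/157) = -1 → non-residue.
(85/157) = -1 → non-residue.
(92/157) = -1 → non-residue.
(98/157) = -1 → non-residue.
(122/157) = +1 → QR.
Total quadratic residues among the 6: 2.

2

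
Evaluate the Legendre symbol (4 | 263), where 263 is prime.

1

Pull out 2^2: since 263 ≡ 7 (mod 8), (2/263) = +1, so (2/263)^2 = +1.
Reached (1/263) = 1. Collecting the sign flips along the way, the symbol is +1.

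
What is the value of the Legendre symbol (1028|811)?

First reduce: 1028 ≡ 217 (mod 811).
Reciprocity: 217 ≡ 1 and 811 ≡ 3 (mod 4), so (217/811) = +(811/217).
Reduce top mod 217: now compute (160/217).
Pull out 2^5: since 217 ≡ 1 (mod 8), (2/217) = +1, so (2/217)^5 = +1.
Reciprocity: 5 ≡ 1 and 217 ≡ 1 (mod 4), so (5/217) = +(217/5).
Reduce top mod 5: now compute (2/5).
Pull out 2: since 5 ≡ 5 (mod 8), (2/5) = -1.
Reached (1/5) = 1. Collecting the sign flips along the way, the symbol is -1.

-1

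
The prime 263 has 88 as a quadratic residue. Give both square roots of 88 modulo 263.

Since 263 ≡ 3 (mod 4), a square root of 88 is 88^((263+1)/4) = 88^66 mod 263.
Repeated squaring: 88^2≡117, 88^4≡13, 88^8≡169, 88^16≡157, 88^32≡190, 88^64≡69 (mod 263).
88^66 = 88^(64+2) ≡ 183 (mod 263).
Check: 183² = 33489 ≡ 88 (mod 263). The two roots are 80 and 183.

80, 183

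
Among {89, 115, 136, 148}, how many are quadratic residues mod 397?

(89/397) = -1 → non-residue.
(115/397) = -1 → non-residue.
(136/397) = +1 → QR.
(148/397) = +1 → QR.
Total quadratic residues among the 4: 2.

2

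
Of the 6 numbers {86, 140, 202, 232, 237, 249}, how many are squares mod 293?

(86/293) = -1 → non-residue.
(140/293) = +1 → QR.
(202/293) = +1 → QR.
(232/293) = +1 → QR.
(237/293) = +1 → QR.
(249/293) = -1 → non-residue.
Total quadratic residues among the 6: 4.

4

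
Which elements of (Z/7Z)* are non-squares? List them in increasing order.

Square k = 1,…,3 (k and 7−k give the same square):
1²=1, 2²=4, 3²≡2 (mod 7).
The residues are {1, 2, 4}; the non-residues are the remaining 3 nonzero classes.

3,5,6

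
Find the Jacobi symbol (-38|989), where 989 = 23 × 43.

First reduce: -38 ≡ 951 (mod 989).
Reciprocity: 951 ≡ 3 and 989 ≡ 1 (mod 4), so (951/989) = +(989/951).
Reduce top mod 951: now compute (38/951).
Pull out 2: since 951 ≡ 7 (mod 8), (2/951) = +1.
Reciprocity: 19 ≡ 3 and 951 ≡ 3 (mod 4), so (19/951) = −(951/19).
Reduce top mod 19: now compute (1/19).
Reached (1/19) = 1. Collecting the sign flips along the way, the symbol is -1.

-1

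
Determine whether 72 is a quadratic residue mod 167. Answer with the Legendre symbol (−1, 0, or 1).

Euler's criterion: (72/167) ≡ 72^83 (mod 167).
72^2 ≡ 7 (mod 167)
72^4 ≡ 49 (mod 167)
72^8 ≡ 63 (mod 167)
72^16 ≡ 128 (mod 167)
72^32 ≡ 18 (mod 167)
72^64 ≡ 157 (mod 167)
72^83 = 72^(64+16+2+1) ≡ 1 (mod 167).
Result is 1, so (72/167) = 1.

1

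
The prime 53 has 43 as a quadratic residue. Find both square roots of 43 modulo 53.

19, 34

53 ≡ 1 (mod 4), so we find a root by search.
Trying successive values, 19² = 361 ≡ 43 (mod 53). The other root is 53 − 19 = 34.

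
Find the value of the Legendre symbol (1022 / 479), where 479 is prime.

1

First reduce: 1022 ≡ 64 (mod 479).
Pull out 2^6: since 479 ≡ 7 (mod 8), (2/479) = +1, so (2/479)^6 = +1.
Reached (1/479) = 1. Collecting the sign flips along the way, the symbol is +1.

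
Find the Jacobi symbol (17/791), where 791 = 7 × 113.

1

Reciprocity: 17 ≡ 1 and 791 ≡ 3 (mod 4), so (17/791) = +(791/17).
Reduce top mod 17: now compute (9/17).
Reciprocity: 9 ≡ 1 and 17 ≡ 1 (mod 4), so (9/17) = +(17/9).
Reduce top mod 9: now compute (8/9).
Pull out 2^3: since 9 ≡ 1 (mod 8), (2/9) = +1, so (2/9)^3 = +1.
Reached (1/9) = 1. Collecting the sign flips along the way, the symbol is +1.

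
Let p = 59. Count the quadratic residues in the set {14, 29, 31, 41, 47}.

2

(14/59) = -1 → non-residue.
(29/59) = +1 → QR.
(31/59) = -1 → non-residue.
(41/59) = +1 → QR.
(47/59) = -1 → non-residue.
Total quadratic residues among the 5: 2.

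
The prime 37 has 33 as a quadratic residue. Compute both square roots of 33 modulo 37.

12, 25

37 ≡ 1 (mod 4), so we find a root by search.
Trying successive values, 12² = 144 ≡ 33 (mod 37). The other root is 37 − 12 = 25.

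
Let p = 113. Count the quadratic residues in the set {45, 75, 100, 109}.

2

(45/113) = -1 → non-residue.
(75/113) = -1 → non-residue.
(100/113) = +1 → QR.
(109/113) = +1 → QR.
Total quadratic residues among the 4: 2.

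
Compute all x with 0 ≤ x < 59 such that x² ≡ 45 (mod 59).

Since 59 ≡ 3 (mod 4), a square root of 45 is 45^((59+1)/4) = 45^15 mod 59.
Repeated squaring: 45^2≡19, 45^4≡7, 45^8≡49 (mod 59).
45^15 = 45^(8+4+2+1) ≡ 35 (mod 59).
Check: 35² = 1225 ≡ 45 (mod 59). The two roots are 24 and 35.

24, 35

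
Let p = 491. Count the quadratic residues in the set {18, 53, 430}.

(18/491) = -1 → non-residue.
(53/491) = -1 → non-residue.
(430/491) = -1 → non-residue.
Total quadratic residues among the 3: 0.

0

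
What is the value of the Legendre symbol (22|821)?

Pull out 2: since 821 ≡ 5 (mod 8), (2/821) = -1.
Reciprocity: 11 ≡ 3 and 821 ≡ 1 (mod 4), so (11/821) = +(821/11).
Reduce top mod 11: now compute (7/11).
Reciprocity: 7 ≡ 3 and 11 ≡ 3 (mod 4), so (7/11) = −(11/7).
Reduce top mod 7: now compute (4/7).
Pull out 2^2: since 7 ≡ 7 (mod 8), (2/7) = +1, so (2/7)^2 = +1.
Reached (1/7) = 1. Collecting the sign flips along the way, the symbol is +1.

1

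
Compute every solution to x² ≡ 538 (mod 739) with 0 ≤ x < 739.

Since 739 ≡ 3 (mod 4), a square root of 538 is 538^((739+1)/4) = 538^185 mod 739.
Repeated squaring: 538^2≡495, 538^4≡416, 538^8≡130, 538^16≡642, 538^32≡541, 538^64≡37, 538^128≡630 (mod 739).
538^185 = 538^(128+32+16+8+1) ≡ 227 (mod 739).
Check: 227² = 51529 ≡ 538 (mod 739). The two roots are 227 and 512.

227, 512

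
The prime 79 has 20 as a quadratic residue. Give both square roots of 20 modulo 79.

39, 40

Since 79 ≡ 3 (mod 4), a square root of 20 is 20^((79+1)/4) = 20^20 mod 79.
Repeated squaring: 20^2≡5, 20^4≡25, 20^8≡72, 20^16≡49 (mod 79).
20^20 = 20^(16+4) ≡ 40 (mod 79).
Check: 40² = 1600 ≡ 20 (mod 79). The two roots are 39 and 40.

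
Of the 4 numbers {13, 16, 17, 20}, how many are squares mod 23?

2

(13/23) = +1 → QR.
(16/23) = +1 → QR.
(17/23) = -1 → non-residue.
(20/23) = -1 → non-residue.
Total quadratic residues among the 4: 2.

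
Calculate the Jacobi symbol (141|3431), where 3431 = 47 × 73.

0

Reciprocity: 141 ≡ 1 and 3431 ≡ 3 (mod 4), so (141/3431) = +(3431/141).
Reduce top mod 141: now compute (47/141).
Reciprocity: 47 ≡ 3 and 141 ≡ 1 (mod 4), so (47/141) = +(141/47).
Reduce top mod 47: now compute (0/47).
Top reduces to 0: gcd > 1, so the symbol is 0.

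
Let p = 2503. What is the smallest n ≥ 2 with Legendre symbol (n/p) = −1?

(2/2503) = +1, so 2 is a residue.
(3/2503) = −1, so 3 is the smallest positive non-residue mod 2503.

3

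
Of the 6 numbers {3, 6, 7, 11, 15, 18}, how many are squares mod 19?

(3/19) = -1 → non-residue.
(6/19) = +1 → QR.
(7/19) = +1 → QR.
(11/19) = +1 → QR.
(15/19) = -1 → non-residue.
(18/19) = -1 → non-residue.
Total quadratic residues among the 6: 3.

3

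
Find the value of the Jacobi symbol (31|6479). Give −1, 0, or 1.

0

Reciprocity: 31 ≡ 3 and 6479 ≡ 3 (mod 4), so (31/6479) = −(6479/31).
Reduce top mod 31: now compute (0/31).
Top reduces to 0: gcd > 1, so the symbol is 0.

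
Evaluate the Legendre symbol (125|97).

Euler's criterion: (125/97) ≡ 28^48 (mod 97).
28^2 ≡ 8 (mod 97)
28^4 ≡ 64 (mod 97)
28^8 ≡ 22 (mod 97)
28^16 ≡ 96 (mod 97)
28^32 ≡ 1 (mod 97)
28^48 = 28^(32+16) ≡ 96 (mod 97).
Result is 96 ≡ −1, so (125/97) = −1.

-1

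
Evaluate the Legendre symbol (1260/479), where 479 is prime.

Euler's criterion: (1260/479) ≡ 302^239 (mod 479).
302^2 ≡ 194 (mod 479)
302^4 ≡ 274 (mod 479)
302^8 ≡ 352 (mod 479)
302^16 ≡ 322 (mod 479)
302^32 ≡ 220 (mod 479)
302^64 ≡ 21 (mod 479)
302^128 ≡ 441 (mod 479)
302^239 = 302^(128+64+32+8+4+2+1) ≡ 1 (mod 479).
Result is 1, so (1260/479) = 1.

1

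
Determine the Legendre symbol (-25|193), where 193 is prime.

Euler's criterion: (-25/193) ≡ 168^96 (mod 193).
168^2 ≡ 46 (mod 193)
168^4 ≡ 186 (mod 193)
168^8 ≡ 49 (mod 193)
168^16 ≡ 85 (mod 193)
168^32 ≡ 84 (mod 193)
168^64 ≡ 108 (mod 193)
168^96 = 168^(64+32) ≡ 1 (mod 193).
Result is 1, so (-25/193) = 1.

1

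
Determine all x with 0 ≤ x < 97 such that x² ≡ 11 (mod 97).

37, 60

97 ≡ 1 (mod 4), so we find a root by search.
Trying successive values, 37² = 1369 ≡ 11 (mod 97). The other root is 97 − 37 = 60.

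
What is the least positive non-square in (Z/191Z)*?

7

(2/191) = +1, so 2 is a residue.
(3/191) = +1, so 3 is a residue.
(4/191) = +1, so 4 is a residue.
(5/191) = +1, so 5 is a residue.
(6/191) = +1, so 6 is a residue.
(7/191) = −1, so 7 is the smallest positive non-residue mod 191.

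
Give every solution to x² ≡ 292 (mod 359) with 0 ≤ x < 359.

Since 359 ≡ 3 (mod 4), a square root of 292 is 292^((359+1)/4) = 292^90 mod 359.
Repeated squaring: 292^2≡181, 292^4≡92, 292^8≡207, 292^16≡128, 292^32≡229, 292^64≡27 (mod 359).
292^90 = 292^(64+16+8+2) ≡ 37 (mod 359).
Check: 37² = 1369 ≡ 292 (mod 359). The two roots are 37 and 322.

37, 322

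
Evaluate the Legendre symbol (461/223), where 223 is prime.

1

First reduce: 461 ≡ 15 (mod 223).
Reciprocity: 15 ≡ 3 and 223 ≡ 3 (mod 4), so (15/223) = −(223/15).
Reduce top mod 15: now compute (13/15).
Reciprocity: 13 ≡ 1 and 15 ≡ 3 (mod 4), so (13/15) = +(15/13).
Reduce top mod 13: now compute (2/13).
Pull out 2: since 13 ≡ 5 (mod 8), (2/13) = -1.
Reached (1/13) = 1. Collecting the sign flips along the way, the symbol is +1.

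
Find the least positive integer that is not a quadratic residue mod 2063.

5

(2/2063) = +1, so 2 is a residue.
(3/2063) = +1, so 3 is a residue.
(4/2063) = +1, so 4 is a residue.
(5/2063) = −1, so 5 is the smallest positive non-residue mod 2063.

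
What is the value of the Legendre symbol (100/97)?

1

Euler's criterion: (100/97) ≡ 3^48 (mod 97).
3^2 ≡ 9 (mod 97)
3^4 ≡ 81 (mod 97)
3^8 ≡ 62 (mod 97)
3^16 ≡ 61 (mod 97)
3^32 ≡ 35 (mod 97)
3^48 = 3^(32+16) ≡ 1 (mod 97).
Result is 1, so (100/97) = 1.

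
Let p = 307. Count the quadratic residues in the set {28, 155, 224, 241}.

2

(28/307) = +1 → QR.
(155/307) = +1 → QR.
(224/307) = -1 → non-residue.
(241/307) = -1 → non-residue.
Total quadratic residues among the 4: 2.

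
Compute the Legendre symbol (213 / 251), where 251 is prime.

-1

Reciprocity: 213 ≡ 1 and 251 ≡ 3 (mod 4), so (213/251) = +(251/213).
Reduce top mod 213: now compute (38/213).
Pull out 2: since 213 ≡ 5 (mod 8), (2/213) = -1.
Reciprocity: 19 ≡ 3 and 213 ≡ 1 (mod 4), so (19/213) = +(213/19).
Reduce top mod 19: now compute (4/19).
Pull out 2^2: since 19 ≡ 3 (mod 8), (2/19) = -1, so (2/19)^2 = +1.
Reached (1/19) = 1. Collecting the sign flips along the way, the symbol is -1.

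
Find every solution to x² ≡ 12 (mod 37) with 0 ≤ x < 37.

37 ≡ 1 (mod 4), so we find a root by search.
Trying successive values, 7² = 49 ≡ 12 (mod 37). The other root is 37 − 7 = 30.

7, 30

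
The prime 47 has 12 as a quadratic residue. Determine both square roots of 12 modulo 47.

23, 24

Since 47 ≡ 3 (mod 4), a square root of 12 is 12^((47+1)/4) = 12^12 mod 47.
Repeated squaring: 12^2≡3, 12^4≡9, 12^8≡34 (mod 47).
12^12 = 12^(8+4) ≡ 24 (mod 47).
Check: 24² = 576 ≡ 12 (mod 47). The two roots are 23 and 24.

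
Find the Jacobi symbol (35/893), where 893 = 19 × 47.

-1

Reciprocity: 35 ≡ 3 and 893 ≡ 1 (mod 4), so (35/893) = +(893/35).
Reduce top mod 35: now compute (18/35).
Pull out 2: since 35 ≡ 3 (mod 8), (2/35) = -1.
Reciprocity: 9 ≡ 1 and 35 ≡ 3 (mod 4), so (9/35) = +(35/9).
Reduce top mod 9: now compute (8/9).
Pull out 2^3: since 9 ≡ 1 (mod 8), (2/9) = +1, so (2/9)^3 = +1.
Reached (1/9) = 1. Collecting the sign flips along the way, the symbol is -1.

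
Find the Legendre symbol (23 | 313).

Reciprocity: 23 ≡ 3 and 313 ≡ 1 (mod 4), so (23/313) = +(313/23).
Reduce top mod 23: now compute (14/23).
Pull out 2: since 23 ≡ 7 (mod 8), (2/23) = +1.
Reciprocity: 7 ≡ 3 and 23 ≡ 3 (mod 4), so (7/23) = −(23/7).
Reduce top mod 7: now compute (2/7).
Pull out 2: since 7 ≡ 7 (mod 8), (2/7) = +1.
Reached (1/7) = 1. Collecting the sign flips along the way, the symbol is -1.

-1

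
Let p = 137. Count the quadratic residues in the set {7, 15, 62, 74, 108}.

(7/137) = +1 → QR.
(15/137) = +1 → QR.
(62/137) = -1 → non-residue.
(74/137) = +1 → QR.
(108/137) = -1 → non-residue.
Total quadratic residues among the 5: 3.

3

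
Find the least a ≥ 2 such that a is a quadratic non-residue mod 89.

3

(2/89) = +1, so 2 is a residue.
(3/89) = −1, so 3 is the smallest positive non-residue mod 89.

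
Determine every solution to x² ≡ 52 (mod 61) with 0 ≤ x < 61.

28, 33

61 ≡ 1 (mod 4), so we find a root by search.
Trying successive values, 28² = 784 ≡ 52 (mod 61). The other root is 61 − 28 = 33.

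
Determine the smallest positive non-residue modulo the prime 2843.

(2/2843) = −1, so 2 is the smallest positive non-residue mod 2843.

2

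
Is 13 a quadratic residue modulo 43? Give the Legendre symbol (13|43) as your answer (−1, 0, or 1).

Reciprocity: 13 ≡ 1 and 43 ≡ 3 (mod 4), so (13/43) = +(43/13).
Reduce top mod 13: now compute (4/13).
Pull out 2^2: since 13 ≡ 5 (mod 8), (2/13) = -1, so (2/13)^2 = +1.
Reached (1/13) = 1. Collecting the sign flips along the way, the symbol is +1.

1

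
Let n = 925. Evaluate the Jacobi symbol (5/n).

0

Reciprocity: 5 ≡ 1 and 925 ≡ 1 (mod 4), so (5/925) = +(925/5).
Reduce top mod 5: now compute (0/5).
Top reduces to 0: gcd > 1, so the symbol is 0.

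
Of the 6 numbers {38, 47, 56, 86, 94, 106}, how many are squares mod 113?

2

(38/113) = -1 → non-residue.
(47/113) = -1 → non-residue.
(56/113) = +1 → QR.
(86/113) = -1 → non-residue.
(94/113) = -1 → non-residue.
(106/113) = +1 → QR.
Total quadratic residues among the 6: 2.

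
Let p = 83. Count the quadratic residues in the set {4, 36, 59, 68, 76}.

4

(4/83) = +1 → QR.
(36/83) = +1 → QR.
(59/83) = +1 → QR.
(68/83) = +1 → QR.
(76/83) = -1 → non-residue.
Total quadratic residues among the 5: 4.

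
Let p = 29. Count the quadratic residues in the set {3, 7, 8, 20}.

2

(3/29) = -1 → non-residue.
(7/29) = +1 → QR.
(8/29) = -1 → non-residue.
(20/29) = +1 → QR.
Total quadratic residues among the 4: 2.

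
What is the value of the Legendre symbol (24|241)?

Euler's criterion: (24/241) ≡ 24^120 (mod 241).
24^2 ≡ 94 (mod 241)
24^4 ≡ 160 (mod 241)
24^8 ≡ 54 (mod 241)
24^16 ≡ 24 (mod 241)
24^32 ≡ 94 (mod 241)
24^64 ≡ 160 (mod 241)
24^120 = 24^(64+32+16+8) ≡ 1 (mod 241).
Result is 1, so (24/241) = 1.

1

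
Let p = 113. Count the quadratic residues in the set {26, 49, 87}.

(26/113) = +1 → QR.
(49/113) = +1 → QR.
(87/113) = +1 → QR.
Total quadratic residues among the 3: 3.

3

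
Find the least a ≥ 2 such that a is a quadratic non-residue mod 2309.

(2/2309) = −1, so 2 is the smallest positive non-residue mod 2309.

2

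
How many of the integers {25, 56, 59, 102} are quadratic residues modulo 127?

(25/127) = +1 → QR.
(56/127) = -1 → non-residue.
(59/127) = -1 → non-residue.
(102/127) = -1 → non-residue.
Total quadratic residues among the 4: 1.

1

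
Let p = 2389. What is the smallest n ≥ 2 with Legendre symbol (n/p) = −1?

2

(2/2389) = −1, so 2 is the smallest positive non-residue mod 2389.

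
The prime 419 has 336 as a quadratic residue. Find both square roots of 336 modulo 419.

184, 235

Since 419 ≡ 3 (mod 4), a square root of 336 is 336^((419+1)/4) = 336^105 mod 419.
Repeated squaring: 336^2≡185, 336^4≡286, 336^8≡91, 336^16≡320, 336^32≡164, 336^64≡80 (mod 419).
336^105 = 336^(64+32+8+1) ≡ 235 (mod 419).
Check: 235² = 55225 ≡ 336 (mod 419). The two roots are 184 and 235.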